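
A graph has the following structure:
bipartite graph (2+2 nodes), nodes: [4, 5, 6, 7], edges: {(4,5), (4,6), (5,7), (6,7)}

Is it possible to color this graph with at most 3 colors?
Yes, G is 3-colorable

A valid 3-coloring: color 1: [4, 7]; color 2: [5, 6].
(χ(G) = 2 ≤ 3.)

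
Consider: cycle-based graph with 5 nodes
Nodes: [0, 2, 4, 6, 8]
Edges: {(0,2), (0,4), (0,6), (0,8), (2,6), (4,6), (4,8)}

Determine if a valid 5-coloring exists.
Yes, G is 5-colorable

A valid 5-coloring: color 1: [0]; color 2: [2, 4]; color 3: [6, 8].
(χ(G) = 3 ≤ 5.)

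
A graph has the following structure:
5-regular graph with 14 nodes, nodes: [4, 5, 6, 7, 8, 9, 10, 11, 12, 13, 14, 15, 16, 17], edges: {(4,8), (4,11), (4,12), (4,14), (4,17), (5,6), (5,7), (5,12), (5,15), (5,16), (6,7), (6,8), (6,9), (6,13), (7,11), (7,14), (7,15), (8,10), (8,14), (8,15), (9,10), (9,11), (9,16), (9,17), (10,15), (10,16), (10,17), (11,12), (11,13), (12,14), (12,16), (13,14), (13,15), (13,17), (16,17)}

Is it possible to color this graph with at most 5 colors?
A valid 5-coloring: color 1: [7, 8, 13, 16]; color 2: [9, 12, 15]; color 3: [4, 5, 10]; color 4: [6, 11, 14, 17].
(χ(G) = 4 ≤ 5.)

Yes, G is 5-colorable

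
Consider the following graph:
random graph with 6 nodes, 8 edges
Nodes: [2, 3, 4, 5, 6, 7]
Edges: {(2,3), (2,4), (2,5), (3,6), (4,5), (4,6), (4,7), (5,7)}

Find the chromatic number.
Clique number ω(G) = 3 (lower bound: χ ≥ ω).
The clique on [2, 4, 5] has size 3, forcing χ ≥ 3, and the coloring below uses 3 colors, so χ(G) = 3.
A valid 3-coloring: color 1: [3, 4]; color 2: [5, 6]; color 3: [2, 7].

χ(G) = 3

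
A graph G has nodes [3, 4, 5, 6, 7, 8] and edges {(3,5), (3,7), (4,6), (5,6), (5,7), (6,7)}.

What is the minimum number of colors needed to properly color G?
χ(G) = 3

Clique number ω(G) = 3 (lower bound: χ ≥ ω).
The clique on [3, 5, 7] has size 3, forcing χ ≥ 3, and the coloring below uses 3 colors, so χ(G) = 3.
A valid 3-coloring: color 1: [4, 5, 8]; color 2: [7]; color 3: [3, 6].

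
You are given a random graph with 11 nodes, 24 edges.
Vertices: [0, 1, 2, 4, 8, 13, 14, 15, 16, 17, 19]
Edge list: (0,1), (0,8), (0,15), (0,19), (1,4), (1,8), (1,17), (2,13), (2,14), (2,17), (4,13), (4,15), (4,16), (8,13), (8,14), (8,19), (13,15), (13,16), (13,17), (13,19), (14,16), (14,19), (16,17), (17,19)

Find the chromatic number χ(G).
Clique number ω(G) = 3 (lower bound: χ ≥ ω).
The clique on [0, 1, 8] has size 3, forcing χ ≥ 3, and the coloring below uses 3 colors, so χ(G) = 3.
A valid 3-coloring: color 1: [0, 13, 14]; color 2: [4, 8, 17]; color 3: [1, 2, 15, 16, 19].

χ(G) = 3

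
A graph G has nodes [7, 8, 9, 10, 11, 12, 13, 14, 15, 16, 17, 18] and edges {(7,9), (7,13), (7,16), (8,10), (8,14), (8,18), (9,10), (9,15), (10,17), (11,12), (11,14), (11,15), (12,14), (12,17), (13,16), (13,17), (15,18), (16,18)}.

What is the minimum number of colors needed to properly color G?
χ(G) = 3

Clique number ω(G) = 3 (lower bound: χ ≥ ω).
The clique on [7, 13, 16] has size 3, forcing χ ≥ 3, and the coloring below uses 3 colors, so χ(G) = 3.
A valid 3-coloring: color 1: [7, 8, 11, 17]; color 2: [9, 13, 14, 18]; color 3: [10, 12, 15, 16].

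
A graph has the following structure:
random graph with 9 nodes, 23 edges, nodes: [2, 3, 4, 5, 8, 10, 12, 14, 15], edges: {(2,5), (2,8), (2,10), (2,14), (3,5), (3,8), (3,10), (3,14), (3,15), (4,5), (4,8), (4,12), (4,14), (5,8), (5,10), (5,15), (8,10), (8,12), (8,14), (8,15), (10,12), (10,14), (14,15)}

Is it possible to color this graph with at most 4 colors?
Yes, G is 4-colorable

A valid 4-coloring: color 1: [8]; color 2: [4, 10, 15]; color 3: [5, 12, 14]; color 4: [2, 3].
(χ(G) = 4 ≤ 4.)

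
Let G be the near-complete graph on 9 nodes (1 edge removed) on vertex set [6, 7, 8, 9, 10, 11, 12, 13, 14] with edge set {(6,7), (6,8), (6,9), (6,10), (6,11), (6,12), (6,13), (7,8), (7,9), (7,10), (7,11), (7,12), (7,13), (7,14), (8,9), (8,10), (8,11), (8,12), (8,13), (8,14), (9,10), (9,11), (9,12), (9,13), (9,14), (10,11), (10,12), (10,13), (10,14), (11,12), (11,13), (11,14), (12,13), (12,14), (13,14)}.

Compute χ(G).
χ(G) = 8

Clique number ω(G) = 8 (lower bound: χ ≥ ω).
The clique on [6, 7, 8, 9, 10, 11, 12, 13] has size 8, forcing χ ≥ 8, and the coloring below uses 8 colors, so χ(G) = 8.
A valid 8-coloring: color 1: [7]; color 2: [9]; color 3: [11]; color 4: [10]; color 5: [12]; color 6: [13]; color 7: [8]; color 8: [6, 14].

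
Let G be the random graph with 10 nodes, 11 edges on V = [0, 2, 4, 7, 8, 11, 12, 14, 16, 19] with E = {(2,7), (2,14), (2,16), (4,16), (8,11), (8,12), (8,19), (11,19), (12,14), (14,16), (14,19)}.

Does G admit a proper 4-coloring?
A valid 4-coloring: color 1: [0, 4, 7, 8, 14]; color 2: [2, 12, 19]; color 3: [11, 16].
(χ(G) = 3 ≤ 4.)

Yes, G is 4-colorable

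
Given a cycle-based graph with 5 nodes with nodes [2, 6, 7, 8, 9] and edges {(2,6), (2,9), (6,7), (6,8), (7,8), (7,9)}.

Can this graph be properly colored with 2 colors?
The clique on vertices [6, 7, 8] has size 3 > 2, so it alone needs 3 colors.

No, G is not 2-colorable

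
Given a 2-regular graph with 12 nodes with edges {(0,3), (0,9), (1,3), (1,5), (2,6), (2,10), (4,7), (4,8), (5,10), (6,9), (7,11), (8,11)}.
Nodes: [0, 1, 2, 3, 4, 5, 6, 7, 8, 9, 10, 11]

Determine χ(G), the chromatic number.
χ(G) = 2

Clique number ω(G) = 2 (lower bound: χ ≥ ω).
The graph is bipartite (no odd cycle), so 2 colors suffice: χ(G) = 2.
A valid 2-coloring: color 1: [0, 1, 4, 6, 10, 11]; color 2: [2, 3, 5, 7, 8, 9].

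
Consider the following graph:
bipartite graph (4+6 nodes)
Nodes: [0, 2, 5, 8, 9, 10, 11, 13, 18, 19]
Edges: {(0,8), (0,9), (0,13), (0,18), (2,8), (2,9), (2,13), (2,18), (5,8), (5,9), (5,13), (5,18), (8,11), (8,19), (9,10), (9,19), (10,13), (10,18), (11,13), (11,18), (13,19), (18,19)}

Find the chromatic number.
Clique number ω(G) = 2 (lower bound: χ ≥ ω).
The graph is bipartite (no odd cycle), so 2 colors suffice: χ(G) = 2.
A valid 2-coloring: color 1: [8, 9, 13, 18]; color 2: [0, 2, 5, 10, 11, 19].

χ(G) = 2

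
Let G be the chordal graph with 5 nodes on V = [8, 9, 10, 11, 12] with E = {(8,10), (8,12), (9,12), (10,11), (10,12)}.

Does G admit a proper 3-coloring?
A valid 3-coloring: color 1: [9, 10]; color 2: [11, 12]; color 3: [8].
(χ(G) = 3 ≤ 3.)

Yes, G is 3-colorable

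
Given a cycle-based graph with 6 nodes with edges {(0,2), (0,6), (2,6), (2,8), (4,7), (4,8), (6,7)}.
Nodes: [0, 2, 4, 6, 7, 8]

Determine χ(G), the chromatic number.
χ(G) = 3

Clique number ω(G) = 3 (lower bound: χ ≥ ω).
The clique on [0, 2, 6] has size 3, forcing χ ≥ 3, and the coloring below uses 3 colors, so χ(G) = 3.
A valid 3-coloring: color 1: [6, 8]; color 2: [2, 4]; color 3: [0, 7].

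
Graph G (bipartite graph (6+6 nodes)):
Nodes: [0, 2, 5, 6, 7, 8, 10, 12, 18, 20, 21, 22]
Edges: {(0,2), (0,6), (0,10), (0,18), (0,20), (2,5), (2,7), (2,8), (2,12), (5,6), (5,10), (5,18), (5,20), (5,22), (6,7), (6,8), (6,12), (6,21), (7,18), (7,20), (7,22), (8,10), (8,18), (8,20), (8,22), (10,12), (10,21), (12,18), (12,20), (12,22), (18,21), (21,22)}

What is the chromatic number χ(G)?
χ(G) = 2

Clique number ω(G) = 2 (lower bound: χ ≥ ω).
The graph is bipartite (no odd cycle), so 2 colors suffice: χ(G) = 2.
A valid 2-coloring: color 1: [2, 6, 10, 18, 20, 22]; color 2: [0, 5, 7, 8, 12, 21].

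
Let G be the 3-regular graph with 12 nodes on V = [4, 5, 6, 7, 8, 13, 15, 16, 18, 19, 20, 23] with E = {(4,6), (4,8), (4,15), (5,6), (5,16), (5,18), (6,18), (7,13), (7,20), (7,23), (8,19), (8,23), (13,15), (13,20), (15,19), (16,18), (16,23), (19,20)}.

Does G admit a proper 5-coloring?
A valid 5-coloring: color 1: [4, 5, 13, 19, 23]; color 2: [6, 8, 15, 16, 20]; color 3: [7, 18].
(χ(G) = 3 ≤ 5.)

Yes, G is 5-colorable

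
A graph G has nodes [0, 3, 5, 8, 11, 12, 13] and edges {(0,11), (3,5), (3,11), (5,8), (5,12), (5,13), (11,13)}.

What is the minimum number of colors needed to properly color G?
Clique number ω(G) = 2 (lower bound: χ ≥ ω).
The graph is bipartite (no odd cycle), so 2 colors suffice: χ(G) = 2.
A valid 2-coloring: color 1: [5, 11]; color 2: [0, 3, 8, 12, 13].

χ(G) = 2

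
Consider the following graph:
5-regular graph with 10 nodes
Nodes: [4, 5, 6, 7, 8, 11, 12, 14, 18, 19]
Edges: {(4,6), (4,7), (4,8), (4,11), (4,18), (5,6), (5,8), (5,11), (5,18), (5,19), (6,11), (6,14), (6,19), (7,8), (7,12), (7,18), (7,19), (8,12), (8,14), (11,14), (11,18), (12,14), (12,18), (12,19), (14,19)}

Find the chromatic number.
χ(G) = 4

Clique number ω(G) = 3 (lower bound: χ ≥ ω).
Suppose a proper 3-coloring c exists. The clique [4, 6, 11] takes 3 distinct colors; by symmetry let c(4) = 1, c(6) = 2, c(11) = 3.
- Vertex 5: neighbors [6, 11] already have colors [2, 3] ⇒ c(5) = 1.
- Vertex 14: neighbors [6, 11] already have colors [2, 3] ⇒ c(14) = 1.
- Vertex 18: neighbors [4, 11] already have colors [1, 3] ⇒ c(18) = 2.
- Vertex 7: neighbors [4, 18] already have colors [1, 2] ⇒ c(7) = 3.
- Vertex 12: neighbors [14, 18, 7] already have colors [1, 2, 3] — all 3 colors blocked. Contradiction.
The forced assignments end in a contradiction, so G has no proper 3-coloring (χ ≥ 4).
The coloring below uses 4 colors, so χ(G) = 4.
A valid 4-coloring: color 1: [5, 7, 14]; color 2: [4, 12]; color 3: [6, 8, 18]; color 4: [11, 19].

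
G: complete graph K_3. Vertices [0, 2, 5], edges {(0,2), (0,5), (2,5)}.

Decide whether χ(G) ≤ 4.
A valid 4-coloring: color 1: [2]; color 2: [5]; color 3: [0].
(χ(G) = 3 ≤ 4.)

Yes, G is 4-colorable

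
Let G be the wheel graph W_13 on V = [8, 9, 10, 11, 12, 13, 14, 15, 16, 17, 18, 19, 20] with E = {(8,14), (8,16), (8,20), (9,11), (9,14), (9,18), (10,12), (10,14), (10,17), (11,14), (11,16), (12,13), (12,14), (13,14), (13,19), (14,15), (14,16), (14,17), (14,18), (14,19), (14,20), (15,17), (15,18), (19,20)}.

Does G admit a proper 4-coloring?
Yes, G is 4-colorable

A valid 4-coloring: color 1: [14]; color 2: [8, 11, 12, 17, 18, 19]; color 3: [9, 10, 13, 15, 16, 20].
(χ(G) = 3 ≤ 4.)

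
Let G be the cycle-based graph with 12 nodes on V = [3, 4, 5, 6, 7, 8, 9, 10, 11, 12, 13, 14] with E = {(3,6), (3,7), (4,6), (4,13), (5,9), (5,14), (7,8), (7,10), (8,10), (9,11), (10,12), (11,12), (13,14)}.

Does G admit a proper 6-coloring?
Yes, G is 6-colorable

A valid 6-coloring: color 1: [3, 4, 9, 10, 14]; color 2: [5, 6, 7, 12, 13]; color 3: [8, 11].
(χ(G) = 3 ≤ 6.)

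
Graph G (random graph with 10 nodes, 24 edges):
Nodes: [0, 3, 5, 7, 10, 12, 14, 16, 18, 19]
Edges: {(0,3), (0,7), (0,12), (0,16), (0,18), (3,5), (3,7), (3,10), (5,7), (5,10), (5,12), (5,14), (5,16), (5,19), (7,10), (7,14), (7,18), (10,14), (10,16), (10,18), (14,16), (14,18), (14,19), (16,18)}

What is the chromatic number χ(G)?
Clique number ω(G) = 4 (lower bound: χ ≥ ω).
The clique on [10, 14, 16, 18] has size 4, forcing χ ≥ 4, and the coloring below uses 4 colors, so χ(G) = 4.
A valid 4-coloring: color 1: [5, 18]; color 2: [7, 12, 16, 19]; color 3: [3, 14]; color 4: [0, 10].

χ(G) = 4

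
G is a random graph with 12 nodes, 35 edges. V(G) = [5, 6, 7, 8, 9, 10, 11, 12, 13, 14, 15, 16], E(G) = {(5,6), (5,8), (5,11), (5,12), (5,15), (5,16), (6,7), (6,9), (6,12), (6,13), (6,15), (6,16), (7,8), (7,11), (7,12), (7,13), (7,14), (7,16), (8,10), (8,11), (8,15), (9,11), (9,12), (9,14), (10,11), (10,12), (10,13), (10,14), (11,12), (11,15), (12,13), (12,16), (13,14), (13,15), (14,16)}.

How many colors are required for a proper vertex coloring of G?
Clique number ω(G) = 4 (lower bound: χ ≥ ω).
The clique on [5, 8, 11, 15] has size 4, forcing χ ≥ 4, and the coloring below uses 4 colors, so χ(G) = 4.
A valid 4-coloring: color 1: [12, 14, 15]; color 2: [5, 7, 9, 10]; color 3: [6, 8]; color 4: [11, 13, 16].

χ(G) = 4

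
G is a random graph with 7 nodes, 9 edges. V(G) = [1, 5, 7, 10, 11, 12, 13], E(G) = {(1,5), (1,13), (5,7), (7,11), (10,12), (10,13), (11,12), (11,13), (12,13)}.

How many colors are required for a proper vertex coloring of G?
χ(G) = 3

Clique number ω(G) = 3 (lower bound: χ ≥ ω).
The clique on [10, 12, 13] has size 3, forcing χ ≥ 3, and the coloring below uses 3 colors, so χ(G) = 3.
A valid 3-coloring: color 1: [7, 13]; color 2: [5, 10, 11]; color 3: [1, 12].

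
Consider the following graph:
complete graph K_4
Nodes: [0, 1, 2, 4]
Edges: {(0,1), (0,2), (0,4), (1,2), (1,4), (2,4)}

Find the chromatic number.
χ(G) = 4

Clique number ω(G) = 4 (lower bound: χ ≥ ω).
The clique on [0, 1, 2, 4] has size 4, forcing χ ≥ 4, and the coloring below uses 4 colors, so χ(G) = 4.
A valid 4-coloring: color 1: [2]; color 2: [1]; color 3: [0]; color 4: [4].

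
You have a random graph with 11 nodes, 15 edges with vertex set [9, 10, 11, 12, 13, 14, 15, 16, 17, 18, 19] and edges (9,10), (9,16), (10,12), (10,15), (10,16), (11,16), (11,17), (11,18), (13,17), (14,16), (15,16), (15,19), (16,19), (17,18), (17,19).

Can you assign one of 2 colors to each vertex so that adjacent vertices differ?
No, G is not 2-colorable

The clique on vertices [15, 16, 19] has size 3 > 2, so it alone needs 3 colors.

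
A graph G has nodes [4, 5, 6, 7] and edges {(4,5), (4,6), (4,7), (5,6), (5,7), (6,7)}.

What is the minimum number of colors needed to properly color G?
χ(G) = 4

Clique number ω(G) = 4 (lower bound: χ ≥ ω).
The clique on [4, 5, 6, 7] has size 4, forcing χ ≥ 4, and the coloring below uses 4 colors, so χ(G) = 4.
A valid 4-coloring: color 1: [6]; color 2: [4]; color 3: [5]; color 4: [7].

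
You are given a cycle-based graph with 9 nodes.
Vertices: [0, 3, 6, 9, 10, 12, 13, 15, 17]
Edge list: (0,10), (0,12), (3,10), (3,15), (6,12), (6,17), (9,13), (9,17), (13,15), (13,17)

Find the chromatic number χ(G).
χ(G) = 3

Clique number ω(G) = 3 (lower bound: χ ≥ ω).
The clique on [9, 13, 17] has size 3, forcing χ ≥ 3, and the coloring below uses 3 colors, so χ(G) = 3.
A valid 3-coloring: color 1: [0, 3, 6, 13]; color 2: [10, 12, 15, 17]; color 3: [9].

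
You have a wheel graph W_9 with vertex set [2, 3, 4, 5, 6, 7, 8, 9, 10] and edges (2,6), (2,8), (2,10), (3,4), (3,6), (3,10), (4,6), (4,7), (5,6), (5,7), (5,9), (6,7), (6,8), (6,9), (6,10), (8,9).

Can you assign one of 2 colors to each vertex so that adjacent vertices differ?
The clique on vertices [2, 6, 8] has size 3 > 2, so it alone needs 3 colors.

No, G is not 2-colorable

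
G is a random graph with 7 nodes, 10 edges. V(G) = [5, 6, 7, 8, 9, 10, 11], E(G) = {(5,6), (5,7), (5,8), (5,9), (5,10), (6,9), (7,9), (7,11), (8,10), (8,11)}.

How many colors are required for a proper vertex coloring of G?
χ(G) = 3

Clique number ω(G) = 3 (lower bound: χ ≥ ω).
The clique on [5, 8, 10] has size 3, forcing χ ≥ 3, and the coloring below uses 3 colors, so χ(G) = 3.
A valid 3-coloring: color 1: [5, 11]; color 2: [6, 7, 8]; color 3: [9, 10].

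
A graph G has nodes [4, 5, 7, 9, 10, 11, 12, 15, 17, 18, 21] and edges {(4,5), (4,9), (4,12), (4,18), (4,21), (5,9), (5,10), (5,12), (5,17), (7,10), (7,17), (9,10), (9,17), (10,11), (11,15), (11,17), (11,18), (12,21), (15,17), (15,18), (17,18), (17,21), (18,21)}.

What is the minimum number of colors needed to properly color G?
Clique number ω(G) = 4 (lower bound: χ ≥ ω).
The clique on [11, 15, 17, 18] has size 4, forcing χ ≥ 4, and the coloring below uses 4 colors, so χ(G) = 4.
A valid 4-coloring: color 1: [4, 10, 17]; color 2: [7, 9, 12, 18]; color 3: [5, 11, 21]; color 4: [15].

χ(G) = 4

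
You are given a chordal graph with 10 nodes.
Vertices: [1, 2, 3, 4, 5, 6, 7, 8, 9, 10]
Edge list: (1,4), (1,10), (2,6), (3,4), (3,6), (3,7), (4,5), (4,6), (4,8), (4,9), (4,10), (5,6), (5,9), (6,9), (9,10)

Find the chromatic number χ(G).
Clique number ω(G) = 4 (lower bound: χ ≥ ω).
The clique on [4, 5, 6, 9] has size 4, forcing χ ≥ 4, and the coloring below uses 4 colors, so χ(G) = 4.
A valid 4-coloring: color 1: [2, 4, 7]; color 2: [6, 8, 10]; color 3: [1, 3, 9]; color 4: [5].

χ(G) = 4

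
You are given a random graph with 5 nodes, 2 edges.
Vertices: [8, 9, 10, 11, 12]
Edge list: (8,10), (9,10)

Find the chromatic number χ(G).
χ(G) = 2

Clique number ω(G) = 2 (lower bound: χ ≥ ω).
The graph is bipartite (no odd cycle), so 2 colors suffice: χ(G) = 2.
A valid 2-coloring: color 1: [10, 11, 12]; color 2: [8, 9].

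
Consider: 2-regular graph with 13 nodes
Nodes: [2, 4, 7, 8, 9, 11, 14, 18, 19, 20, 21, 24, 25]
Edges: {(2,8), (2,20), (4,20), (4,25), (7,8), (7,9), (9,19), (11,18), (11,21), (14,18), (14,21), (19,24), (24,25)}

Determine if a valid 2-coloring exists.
No, G is not 2-colorable

Odd cycle [19, 24, 25, 4, 20, 2, 8, 7, 9] needs 3 colors (χ ≥ 3).
Hence χ(G) ≥ 3 > 2, so no proper 2-coloring exists.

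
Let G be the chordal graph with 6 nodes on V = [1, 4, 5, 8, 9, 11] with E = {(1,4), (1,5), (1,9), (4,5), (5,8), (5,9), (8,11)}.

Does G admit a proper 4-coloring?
Yes, G is 4-colorable

A valid 4-coloring: color 1: [5, 11]; color 2: [1, 8]; color 3: [4, 9].
(χ(G) = 3 ≤ 4.)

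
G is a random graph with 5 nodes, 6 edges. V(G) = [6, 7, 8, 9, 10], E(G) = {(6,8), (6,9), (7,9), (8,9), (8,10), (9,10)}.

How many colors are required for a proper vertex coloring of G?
χ(G) = 3

Clique number ω(G) = 3 (lower bound: χ ≥ ω).
The clique on [8, 9, 10] has size 3, forcing χ ≥ 3, and the coloring below uses 3 colors, so χ(G) = 3.
A valid 3-coloring: color 1: [9]; color 2: [7, 8]; color 3: [6, 10].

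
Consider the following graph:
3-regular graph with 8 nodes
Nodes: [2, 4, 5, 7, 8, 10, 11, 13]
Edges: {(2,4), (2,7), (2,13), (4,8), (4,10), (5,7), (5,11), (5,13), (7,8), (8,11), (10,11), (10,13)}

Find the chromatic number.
Clique number ω(G) = 2 (lower bound: χ ≥ ω).
The graph is bipartite (no odd cycle), so 2 colors suffice: χ(G) = 2.
A valid 2-coloring: color 1: [4, 7, 11, 13]; color 2: [2, 5, 8, 10].

χ(G) = 2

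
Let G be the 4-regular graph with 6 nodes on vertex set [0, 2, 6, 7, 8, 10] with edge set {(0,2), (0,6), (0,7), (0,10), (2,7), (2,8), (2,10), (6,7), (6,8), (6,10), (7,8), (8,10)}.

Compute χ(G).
Clique number ω(G) = 3 (lower bound: χ ≥ ω).
The clique on [0, 2, 10] has size 3, forcing χ ≥ 3, and the coloring below uses 3 colors, so χ(G) = 3.
A valid 3-coloring: color 1: [2, 6]; color 2: [7, 10]; color 3: [0, 8].

χ(G) = 3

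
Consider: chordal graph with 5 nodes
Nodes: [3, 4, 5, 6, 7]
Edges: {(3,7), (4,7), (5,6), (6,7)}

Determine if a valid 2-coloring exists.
Yes, G is 2-colorable

A valid 2-coloring: color 1: [5, 7]; color 2: [3, 4, 6].
(χ(G) = 2 ≤ 2.)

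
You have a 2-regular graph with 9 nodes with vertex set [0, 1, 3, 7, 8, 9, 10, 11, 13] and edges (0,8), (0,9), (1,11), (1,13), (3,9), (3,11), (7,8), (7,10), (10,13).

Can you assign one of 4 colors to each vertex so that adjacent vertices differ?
A valid 4-coloring: color 1: [8, 9, 11, 13]; color 2: [0, 1, 3, 10]; color 3: [7].
(χ(G) = 3 ≤ 4.)

Yes, G is 4-colorable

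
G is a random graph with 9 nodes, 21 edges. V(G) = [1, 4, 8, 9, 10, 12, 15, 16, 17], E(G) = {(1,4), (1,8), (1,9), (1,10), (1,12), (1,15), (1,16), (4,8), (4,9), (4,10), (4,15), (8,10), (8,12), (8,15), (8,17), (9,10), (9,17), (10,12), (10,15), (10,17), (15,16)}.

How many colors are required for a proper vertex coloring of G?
Clique number ω(G) = 5 (lower bound: χ ≥ ω).
The clique on [1, 4, 8, 10, 15] has size 5, forcing χ ≥ 5, and the coloring below uses 5 colors, so χ(G) = 5.
A valid 5-coloring: color 1: [1, 17]; color 2: [10, 16]; color 3: [8, 9]; color 4: [4, 12]; color 5: [15].

χ(G) = 5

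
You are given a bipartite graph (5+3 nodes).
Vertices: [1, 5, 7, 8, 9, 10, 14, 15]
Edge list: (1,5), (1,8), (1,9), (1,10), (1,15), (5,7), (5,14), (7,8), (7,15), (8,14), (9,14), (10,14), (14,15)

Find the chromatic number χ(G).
χ(G) = 2

Clique number ω(G) = 2 (lower bound: χ ≥ ω).
The graph is bipartite (no odd cycle), so 2 colors suffice: χ(G) = 2.
A valid 2-coloring: color 1: [1, 7, 14]; color 2: [5, 8, 9, 10, 15].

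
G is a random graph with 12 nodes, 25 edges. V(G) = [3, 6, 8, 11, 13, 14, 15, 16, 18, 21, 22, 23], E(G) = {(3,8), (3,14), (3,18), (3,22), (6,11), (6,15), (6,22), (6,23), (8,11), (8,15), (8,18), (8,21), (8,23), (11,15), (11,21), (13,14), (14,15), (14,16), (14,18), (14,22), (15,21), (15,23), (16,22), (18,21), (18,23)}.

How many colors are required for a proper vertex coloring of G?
χ(G) = 4

Clique number ω(G) = 4 (lower bound: χ ≥ ω).
The clique on [8, 11, 15, 21] has size 4, forcing χ ≥ 4, and the coloring below uses 4 colors, so χ(G) = 4.
A valid 4-coloring: color 1: [13, 15, 18, 22]; color 2: [6, 8, 14]; color 3: [3, 11, 16, 23]; color 4: [21].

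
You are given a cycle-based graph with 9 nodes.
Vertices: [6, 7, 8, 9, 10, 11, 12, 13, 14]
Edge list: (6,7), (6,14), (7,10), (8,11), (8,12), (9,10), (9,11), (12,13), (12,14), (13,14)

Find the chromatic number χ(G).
χ(G) = 3

Clique number ω(G) = 3 (lower bound: χ ≥ ω).
The clique on [12, 13, 14] has size 3, forcing χ ≥ 3, and the coloring below uses 3 colors, so χ(G) = 3.
A valid 3-coloring: color 1: [6, 10, 11, 12]; color 2: [7, 8, 9, 14]; color 3: [13].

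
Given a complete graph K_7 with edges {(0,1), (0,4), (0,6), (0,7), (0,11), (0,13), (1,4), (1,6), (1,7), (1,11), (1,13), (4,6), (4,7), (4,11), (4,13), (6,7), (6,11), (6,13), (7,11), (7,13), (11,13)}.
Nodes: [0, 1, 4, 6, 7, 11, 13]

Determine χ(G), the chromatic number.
χ(G) = 7

Clique number ω(G) = 7 (lower bound: χ ≥ ω).
The clique on [0, 1, 4, 6, 7, 11, 13] has size 7, forcing χ ≥ 7, and the coloring below uses 7 colors, so χ(G) = 7.
A valid 7-coloring: color 1: [7]; color 2: [6]; color 3: [4]; color 4: [11]; color 5: [1]; color 6: [0]; color 7: [13].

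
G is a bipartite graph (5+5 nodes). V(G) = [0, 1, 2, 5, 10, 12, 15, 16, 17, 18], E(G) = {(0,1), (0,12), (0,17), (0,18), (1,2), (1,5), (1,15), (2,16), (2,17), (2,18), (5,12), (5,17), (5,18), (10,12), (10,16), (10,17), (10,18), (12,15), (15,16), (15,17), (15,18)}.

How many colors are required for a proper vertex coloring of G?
Clique number ω(G) = 2 (lower bound: χ ≥ ω).
The graph is bipartite (no odd cycle), so 2 colors suffice: χ(G) = 2.
A valid 2-coloring: color 1: [0, 2, 5, 10, 15]; color 2: [1, 12, 16, 17, 18].

χ(G) = 2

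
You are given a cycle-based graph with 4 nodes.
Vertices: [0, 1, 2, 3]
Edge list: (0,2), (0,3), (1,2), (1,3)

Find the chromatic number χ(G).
χ(G) = 2

Clique number ω(G) = 2 (lower bound: χ ≥ ω).
The graph is bipartite (no odd cycle), so 2 colors suffice: χ(G) = 2.
A valid 2-coloring: color 1: [0, 1]; color 2: [2, 3].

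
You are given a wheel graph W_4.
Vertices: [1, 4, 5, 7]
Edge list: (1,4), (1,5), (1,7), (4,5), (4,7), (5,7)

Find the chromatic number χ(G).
Clique number ω(G) = 4 (lower bound: χ ≥ ω).
The clique on [1, 4, 5, 7] has size 4, forcing χ ≥ 4, and the coloring below uses 4 colors, so χ(G) = 4.
A valid 4-coloring: color 1: [1]; color 2: [7]; color 3: [5]; color 4: [4].

χ(G) = 4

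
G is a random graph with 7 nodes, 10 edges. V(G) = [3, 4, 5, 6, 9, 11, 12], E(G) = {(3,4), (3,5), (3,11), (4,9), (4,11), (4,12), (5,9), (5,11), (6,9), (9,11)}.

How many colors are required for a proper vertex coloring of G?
χ(G) = 3

Clique number ω(G) = 3 (lower bound: χ ≥ ω).
The clique on [4, 9, 11] has size 3, forcing χ ≥ 3, and the coloring below uses 3 colors, so χ(G) = 3.
A valid 3-coloring: color 1: [6, 11, 12]; color 2: [4, 5]; color 3: [3, 9].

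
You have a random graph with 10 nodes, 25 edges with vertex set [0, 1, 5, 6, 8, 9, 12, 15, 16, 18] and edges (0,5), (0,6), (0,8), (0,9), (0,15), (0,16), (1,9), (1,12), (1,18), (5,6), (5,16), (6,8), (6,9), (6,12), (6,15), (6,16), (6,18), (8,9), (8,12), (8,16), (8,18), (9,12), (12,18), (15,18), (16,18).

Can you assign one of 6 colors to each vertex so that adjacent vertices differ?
A valid 6-coloring: color 1: [1, 6]; color 2: [5, 8, 15]; color 3: [0, 12]; color 4: [9, 18]; color 5: [16].
(χ(G) = 5 ≤ 6.)

Yes, G is 6-colorable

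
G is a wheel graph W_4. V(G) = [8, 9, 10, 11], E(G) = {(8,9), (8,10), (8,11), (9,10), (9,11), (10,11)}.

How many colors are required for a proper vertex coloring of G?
Clique number ω(G) = 4 (lower bound: χ ≥ ω).
The clique on [8, 9, 10, 11] has size 4, forcing χ ≥ 4, and the coloring below uses 4 colors, so χ(G) = 4.
A valid 4-coloring: color 1: [10]; color 2: [9]; color 3: [8]; color 4: [11].

χ(G) = 4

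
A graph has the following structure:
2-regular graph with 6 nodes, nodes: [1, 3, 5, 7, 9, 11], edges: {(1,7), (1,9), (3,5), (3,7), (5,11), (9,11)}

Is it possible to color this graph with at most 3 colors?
A valid 3-coloring: color 1: [5, 7, 9]; color 2: [1, 3, 11].
(χ(G) = 2 ≤ 3.)

Yes, G is 3-colorable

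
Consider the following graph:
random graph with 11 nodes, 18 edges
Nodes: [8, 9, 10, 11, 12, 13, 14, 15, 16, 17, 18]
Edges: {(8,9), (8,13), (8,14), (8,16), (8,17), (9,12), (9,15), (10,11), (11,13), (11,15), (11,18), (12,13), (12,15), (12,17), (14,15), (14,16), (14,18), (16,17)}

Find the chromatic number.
χ(G) = 3

Clique number ω(G) = 3 (lower bound: χ ≥ ω).
The clique on [8, 16, 17] has size 3, forcing χ ≥ 3, and the coloring below uses 3 colors, so χ(G) = 3.
A valid 3-coloring: color 1: [8, 11, 12]; color 2: [9, 10, 13, 14, 17]; color 3: [15, 16, 18].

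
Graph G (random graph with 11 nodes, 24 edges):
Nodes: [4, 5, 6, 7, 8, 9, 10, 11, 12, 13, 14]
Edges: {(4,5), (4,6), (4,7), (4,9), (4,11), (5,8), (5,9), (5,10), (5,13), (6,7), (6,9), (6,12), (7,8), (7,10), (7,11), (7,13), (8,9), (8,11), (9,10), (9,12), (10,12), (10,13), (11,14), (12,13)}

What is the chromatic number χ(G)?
Clique number ω(G) = 3 (lower bound: χ ≥ ω).
Odd cycle [4, 5, 10, 12, 6] needs 3 colors (χ ≥ 3).
Vertex 9 is adjacent to every vertex of [4, 5, 6, 10, 12], which already need 3 colors among themselves, so 9 needs a new color (χ ≥ 4).
The coloring below uses 4 colors, so χ(G) = 4.
A valid 4-coloring: color 1: [7, 9, 14]; color 2: [4, 8, 10]; color 3: [5, 11, 12]; color 4: [6, 13].

χ(G) = 4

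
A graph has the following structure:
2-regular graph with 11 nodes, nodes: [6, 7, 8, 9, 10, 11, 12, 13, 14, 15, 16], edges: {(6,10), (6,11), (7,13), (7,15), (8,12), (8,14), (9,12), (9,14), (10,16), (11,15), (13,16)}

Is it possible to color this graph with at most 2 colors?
Odd cycle [13, 16, 10, 6, 11, 15, 7] needs 3 colors (χ ≥ 3).
Hence χ(G) ≥ 3 > 2, so no proper 2-coloring exists.

No, G is not 2-colorable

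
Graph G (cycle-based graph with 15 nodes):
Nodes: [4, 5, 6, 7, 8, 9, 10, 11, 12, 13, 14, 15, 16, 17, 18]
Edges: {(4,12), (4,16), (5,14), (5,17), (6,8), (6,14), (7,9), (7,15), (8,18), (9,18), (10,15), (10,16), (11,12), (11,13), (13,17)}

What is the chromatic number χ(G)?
χ(G) = 3

Clique number ω(G) = 2 (lower bound: χ ≥ ω).
Odd cycle [14, 6, 8, 18, 9, 7, 15, 10, 16, 4, 12, 11, 13, 17, 5] needs 3 colors (χ ≥ 3).
The coloring below uses 3 colors, so χ(G) = 3.
A valid 3-coloring: color 1: [8, 9, 12, 14, 15, 16, 17]; color 2: [4, 5, 6, 7, 10, 11, 18]; color 3: [13].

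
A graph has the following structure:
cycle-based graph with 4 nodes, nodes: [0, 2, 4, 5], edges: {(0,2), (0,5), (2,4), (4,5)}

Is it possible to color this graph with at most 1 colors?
No, G is not 1-colorable

Edge (0,2) forces its endpoints to differ, so 1 color is not enough.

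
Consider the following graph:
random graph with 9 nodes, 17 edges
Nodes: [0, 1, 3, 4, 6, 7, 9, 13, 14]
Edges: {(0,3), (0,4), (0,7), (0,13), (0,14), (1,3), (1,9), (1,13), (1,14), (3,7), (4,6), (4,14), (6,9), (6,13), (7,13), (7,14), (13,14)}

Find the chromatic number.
χ(G) = 4

Clique number ω(G) = 4 (lower bound: χ ≥ ω).
The clique on [0, 7, 13, 14] has size 4, forcing χ ≥ 4, and the coloring below uses 4 colors, so χ(G) = 4.
A valid 4-coloring: color 1: [3, 4, 9, 13]; color 2: [0, 1, 6]; color 3: [14]; color 4: [7].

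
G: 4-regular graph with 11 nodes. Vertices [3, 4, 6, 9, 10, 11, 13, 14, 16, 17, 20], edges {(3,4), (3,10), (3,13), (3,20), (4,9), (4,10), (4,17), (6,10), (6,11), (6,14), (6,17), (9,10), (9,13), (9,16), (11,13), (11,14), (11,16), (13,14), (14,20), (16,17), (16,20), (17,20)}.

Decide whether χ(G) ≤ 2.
The clique on vertices [3, 4, 10] has size 3 > 2, so it alone needs 3 colors.

No, G is not 2-colorable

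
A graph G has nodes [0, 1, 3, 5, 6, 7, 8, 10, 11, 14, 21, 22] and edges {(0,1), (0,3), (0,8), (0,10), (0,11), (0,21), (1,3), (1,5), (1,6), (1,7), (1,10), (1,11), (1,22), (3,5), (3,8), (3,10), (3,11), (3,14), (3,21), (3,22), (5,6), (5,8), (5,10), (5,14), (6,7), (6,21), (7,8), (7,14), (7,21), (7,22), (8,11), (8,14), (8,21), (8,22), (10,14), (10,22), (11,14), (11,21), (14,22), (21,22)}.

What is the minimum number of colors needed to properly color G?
χ(G) = 5

Clique number ω(G) = 5 (lower bound: χ ≥ ω).
The clique on [0, 3, 8, 11, 21] has size 5, forcing χ ≥ 5, and the coloring below uses 5 colors, so χ(G) = 5.
A valid 5-coloring: color 1: [3, 7]; color 2: [1, 14, 21]; color 3: [5, 11, 22]; color 4: [6, 8, 10]; color 5: [0].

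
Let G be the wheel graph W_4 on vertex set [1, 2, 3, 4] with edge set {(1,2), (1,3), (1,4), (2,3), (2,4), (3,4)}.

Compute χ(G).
χ(G) = 4

Clique number ω(G) = 4 (lower bound: χ ≥ ω).
The clique on [1, 2, 3, 4] has size 4, forcing χ ≥ 4, and the coloring below uses 4 colors, so χ(G) = 4.
A valid 4-coloring: color 1: [1]; color 2: [2]; color 3: [3]; color 4: [4].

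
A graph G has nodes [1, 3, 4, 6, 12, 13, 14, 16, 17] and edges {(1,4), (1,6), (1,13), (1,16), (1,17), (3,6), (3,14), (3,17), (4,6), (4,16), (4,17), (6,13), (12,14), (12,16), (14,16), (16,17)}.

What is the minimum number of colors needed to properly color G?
Clique number ω(G) = 4 (lower bound: χ ≥ ω).
The clique on [1, 4, 16, 17] has size 4, forcing χ ≥ 4, and the coloring below uses 4 colors, so χ(G) = 4.
A valid 4-coloring: color 1: [1, 3, 12]; color 2: [6, 16]; color 3: [4, 13, 14]; color 4: [17].

χ(G) = 4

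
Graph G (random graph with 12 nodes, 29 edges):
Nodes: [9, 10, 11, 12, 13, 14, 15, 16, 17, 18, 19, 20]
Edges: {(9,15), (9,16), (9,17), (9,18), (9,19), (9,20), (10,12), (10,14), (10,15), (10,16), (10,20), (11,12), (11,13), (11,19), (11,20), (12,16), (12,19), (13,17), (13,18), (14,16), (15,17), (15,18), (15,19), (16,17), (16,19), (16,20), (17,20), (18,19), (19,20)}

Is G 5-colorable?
A valid 5-coloring: color 1: [11, 16, 18]; color 2: [10, 17, 19]; color 3: [9, 12, 13, 14]; color 4: [15, 20].
(χ(G) = 4 ≤ 5.)

Yes, G is 5-colorable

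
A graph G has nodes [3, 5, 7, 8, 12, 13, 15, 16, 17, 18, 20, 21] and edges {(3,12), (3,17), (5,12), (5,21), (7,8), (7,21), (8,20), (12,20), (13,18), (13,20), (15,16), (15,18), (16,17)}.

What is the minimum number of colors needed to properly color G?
Clique number ω(G) = 2 (lower bound: χ ≥ ω).
The graph is bipartite (no odd cycle), so 2 colors suffice: χ(G) = 2.
A valid 2-coloring: color 1: [8, 12, 13, 15, 17, 21]; color 2: [3, 5, 7, 16, 18, 20].

χ(G) = 2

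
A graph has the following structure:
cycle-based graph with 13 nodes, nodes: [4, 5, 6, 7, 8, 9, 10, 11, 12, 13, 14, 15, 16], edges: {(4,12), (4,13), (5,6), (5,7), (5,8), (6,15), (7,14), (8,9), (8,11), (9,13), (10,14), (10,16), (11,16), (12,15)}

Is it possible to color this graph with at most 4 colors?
A valid 4-coloring: color 1: [6, 7, 8, 10, 12, 13]; color 2: [4, 5, 9, 14, 15, 16]; color 3: [11].
(χ(G) = 3 ≤ 4.)

Yes, G is 4-colorable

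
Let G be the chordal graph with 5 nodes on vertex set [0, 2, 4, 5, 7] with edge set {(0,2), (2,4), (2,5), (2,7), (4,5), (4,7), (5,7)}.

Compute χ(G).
Clique number ω(G) = 4 (lower bound: χ ≥ ω).
The clique on [2, 4, 5, 7] has size 4, forcing χ ≥ 4, and the coloring below uses 4 colors, so χ(G) = 4.
A valid 4-coloring: color 1: [2]; color 2: [0, 5]; color 3: [4]; color 4: [7].

χ(G) = 4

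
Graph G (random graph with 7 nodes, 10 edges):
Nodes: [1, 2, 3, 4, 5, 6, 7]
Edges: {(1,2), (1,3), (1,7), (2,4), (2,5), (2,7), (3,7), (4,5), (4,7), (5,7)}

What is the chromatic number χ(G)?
χ(G) = 4

Clique number ω(G) = 4 (lower bound: χ ≥ ω).
The clique on [2, 4, 5, 7] has size 4, forcing χ ≥ 4, and the coloring below uses 4 colors, so χ(G) = 4.
A valid 4-coloring: color 1: [6, 7]; color 2: [2, 3]; color 3: [1, 4]; color 4: [5].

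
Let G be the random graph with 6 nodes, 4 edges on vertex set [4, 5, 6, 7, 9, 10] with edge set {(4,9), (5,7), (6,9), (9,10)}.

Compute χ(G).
χ(G) = 2

Clique number ω(G) = 2 (lower bound: χ ≥ ω).
The graph is bipartite (no odd cycle), so 2 colors suffice: χ(G) = 2.
A valid 2-coloring: color 1: [5, 9]; color 2: [4, 6, 7, 10].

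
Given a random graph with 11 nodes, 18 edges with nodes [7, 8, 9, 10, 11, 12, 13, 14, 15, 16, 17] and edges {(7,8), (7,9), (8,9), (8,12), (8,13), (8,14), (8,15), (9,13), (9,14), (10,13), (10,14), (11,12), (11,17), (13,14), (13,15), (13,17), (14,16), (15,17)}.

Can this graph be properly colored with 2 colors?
The clique on vertices [8, 9, 13, 14] has size 4 > 2, so it alone needs 4 colors.

No, G is not 2-colorable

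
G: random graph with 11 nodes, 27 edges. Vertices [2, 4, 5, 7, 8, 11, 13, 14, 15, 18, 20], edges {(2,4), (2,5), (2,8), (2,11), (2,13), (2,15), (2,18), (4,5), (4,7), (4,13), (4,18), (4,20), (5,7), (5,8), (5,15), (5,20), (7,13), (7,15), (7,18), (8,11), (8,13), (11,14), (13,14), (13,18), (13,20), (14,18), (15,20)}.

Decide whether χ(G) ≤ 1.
No, G is not 1-colorable

The clique on vertices [2, 4, 13, 18] has size 4 > 1, so it alone needs 4 colors.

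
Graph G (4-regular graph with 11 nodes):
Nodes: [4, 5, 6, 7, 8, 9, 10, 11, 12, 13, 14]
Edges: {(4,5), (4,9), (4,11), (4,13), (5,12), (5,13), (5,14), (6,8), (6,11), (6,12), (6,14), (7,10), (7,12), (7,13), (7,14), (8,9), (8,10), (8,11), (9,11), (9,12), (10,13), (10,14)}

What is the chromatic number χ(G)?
Clique number ω(G) = 3 (lower bound: χ ≥ ω).
The clique on [4, 9, 11] has size 3, forcing χ ≥ 3, and the coloring below uses 3 colors, so χ(G) = 3.
A valid 3-coloring: color 1: [5, 6, 9, 10]; color 2: [4, 7, 8]; color 3: [11, 12, 13, 14].

χ(G) = 3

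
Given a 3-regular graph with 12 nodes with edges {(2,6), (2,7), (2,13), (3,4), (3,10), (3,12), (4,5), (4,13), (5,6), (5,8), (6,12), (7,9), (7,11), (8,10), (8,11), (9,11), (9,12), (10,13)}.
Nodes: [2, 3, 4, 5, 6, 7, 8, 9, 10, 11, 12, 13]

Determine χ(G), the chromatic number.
Clique number ω(G) = 3 (lower bound: χ ≥ ω).
The clique on [7, 9, 11] has size 3, forcing χ ≥ 3, and the coloring below uses 3 colors, so χ(G) = 3.
A valid 3-coloring: color 1: [3, 5, 9, 13]; color 2: [2, 4, 10, 11, 12]; color 3: [6, 7, 8].

χ(G) = 3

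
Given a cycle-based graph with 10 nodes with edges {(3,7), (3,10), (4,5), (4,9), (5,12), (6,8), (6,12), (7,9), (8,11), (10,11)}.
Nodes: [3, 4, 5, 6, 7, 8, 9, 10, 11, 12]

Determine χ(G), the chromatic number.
χ(G) = 2

Clique number ω(G) = 2 (lower bound: χ ≥ ω).
The graph is bipartite (no odd cycle), so 2 colors suffice: χ(G) = 2.
A valid 2-coloring: color 1: [4, 7, 8, 10, 12]; color 2: [3, 5, 6, 9, 11].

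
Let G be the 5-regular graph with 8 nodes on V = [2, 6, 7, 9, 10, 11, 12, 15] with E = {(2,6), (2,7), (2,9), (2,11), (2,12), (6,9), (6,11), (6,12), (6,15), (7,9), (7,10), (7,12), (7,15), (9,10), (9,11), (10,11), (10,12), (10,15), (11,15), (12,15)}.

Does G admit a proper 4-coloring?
A valid 4-coloring: color 1: [11, 12]; color 2: [9, 15]; color 3: [2, 10]; color 4: [6, 7].
(χ(G) = 4 ≤ 4.)

Yes, G is 4-colorable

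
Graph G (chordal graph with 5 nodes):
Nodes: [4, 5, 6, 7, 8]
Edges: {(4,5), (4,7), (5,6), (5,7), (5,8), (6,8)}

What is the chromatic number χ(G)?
Clique number ω(G) = 3 (lower bound: χ ≥ ω).
The clique on [5, 6, 8] has size 3, forcing χ ≥ 3, and the coloring below uses 3 colors, so χ(G) = 3.
A valid 3-coloring: color 1: [5]; color 2: [6, 7]; color 3: [4, 8].

χ(G) = 3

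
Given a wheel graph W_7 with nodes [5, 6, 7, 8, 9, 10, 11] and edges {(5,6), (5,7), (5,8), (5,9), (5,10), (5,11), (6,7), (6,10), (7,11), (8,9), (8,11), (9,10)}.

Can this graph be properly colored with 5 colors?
Yes, G is 5-colorable

A valid 5-coloring: color 1: [5]; color 2: [7, 8, 10]; color 3: [6, 9, 11].
(χ(G) = 3 ≤ 5.)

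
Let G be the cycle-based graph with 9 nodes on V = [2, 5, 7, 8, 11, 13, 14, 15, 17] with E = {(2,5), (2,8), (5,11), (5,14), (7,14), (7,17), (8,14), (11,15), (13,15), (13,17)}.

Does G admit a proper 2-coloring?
Odd cycle [7, 17, 13, 15, 11, 5, 2, 8, 14] needs 3 colors (χ ≥ 3).
Hence χ(G) ≥ 3 > 2, so no proper 2-coloring exists.

No, G is not 2-colorable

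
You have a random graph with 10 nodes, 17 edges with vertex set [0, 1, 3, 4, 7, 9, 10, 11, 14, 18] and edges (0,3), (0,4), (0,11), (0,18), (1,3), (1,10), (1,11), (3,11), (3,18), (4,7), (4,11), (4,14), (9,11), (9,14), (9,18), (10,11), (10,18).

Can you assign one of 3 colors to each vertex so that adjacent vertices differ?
A valid 3-coloring: color 1: [7, 11, 14, 18]; color 2: [3, 4, 9, 10]; color 3: [0, 1].
(χ(G) = 3 ≤ 3.)

Yes, G is 3-colorable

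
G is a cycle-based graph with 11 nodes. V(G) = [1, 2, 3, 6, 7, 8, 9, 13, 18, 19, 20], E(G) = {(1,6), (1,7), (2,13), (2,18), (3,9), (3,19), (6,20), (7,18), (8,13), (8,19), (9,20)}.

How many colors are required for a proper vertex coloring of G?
Clique number ω(G) = 2 (lower bound: χ ≥ ω).
Odd cycle [8, 19, 3, 9, 20, 6, 1, 7, 18, 2, 13] needs 3 colors (χ ≥ 3).
The coloring below uses 3 colors, so χ(G) = 3.
A valid 3-coloring: color 1: [1, 2, 3, 8, 20]; color 2: [6, 7, 9, 13, 19]; color 3: [18].

χ(G) = 3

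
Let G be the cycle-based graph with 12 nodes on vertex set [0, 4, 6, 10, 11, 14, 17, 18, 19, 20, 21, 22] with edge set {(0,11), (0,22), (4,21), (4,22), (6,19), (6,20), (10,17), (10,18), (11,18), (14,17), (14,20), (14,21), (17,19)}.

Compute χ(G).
Clique number ω(G) = 2 (lower bound: χ ≥ ω).
Odd cycle [19, 6, 20, 14, 17] needs 3 colors (χ ≥ 3).
The coloring below uses 3 colors, so χ(G) = 3.
A valid 3-coloring: color 1: [6, 11, 17, 21, 22]; color 2: [0, 4, 14, 18, 19]; color 3: [10, 20].

χ(G) = 3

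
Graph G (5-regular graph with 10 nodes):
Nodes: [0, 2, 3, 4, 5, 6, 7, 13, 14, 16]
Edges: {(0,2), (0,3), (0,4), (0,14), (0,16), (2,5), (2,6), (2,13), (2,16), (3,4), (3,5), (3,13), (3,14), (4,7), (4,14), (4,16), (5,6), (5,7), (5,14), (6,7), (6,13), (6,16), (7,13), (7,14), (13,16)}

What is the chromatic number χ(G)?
χ(G) = 4

Clique number ω(G) = 4 (lower bound: χ ≥ ω).
The clique on [0, 3, 4, 14] has size 4, forcing χ ≥ 4, and the coloring below uses 4 colors, so χ(G) = 4.
A valid 4-coloring: color 1: [0, 5, 13]; color 2: [3, 7, 16]; color 3: [6, 14]; color 4: [2, 4].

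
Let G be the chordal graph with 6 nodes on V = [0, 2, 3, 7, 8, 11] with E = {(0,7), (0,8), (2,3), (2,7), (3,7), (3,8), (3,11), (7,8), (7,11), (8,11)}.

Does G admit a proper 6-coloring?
A valid 6-coloring: color 1: [7]; color 2: [0, 3]; color 3: [2, 8]; color 4: [11].
(χ(G) = 4 ≤ 6.)

Yes, G is 6-colorable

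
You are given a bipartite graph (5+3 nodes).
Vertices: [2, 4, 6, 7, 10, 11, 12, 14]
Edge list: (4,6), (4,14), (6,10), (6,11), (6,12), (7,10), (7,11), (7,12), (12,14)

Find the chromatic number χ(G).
χ(G) = 2

Clique number ω(G) = 2 (lower bound: χ ≥ ω).
The graph is bipartite (no odd cycle), so 2 colors suffice: χ(G) = 2.
A valid 2-coloring: color 1: [2, 6, 7, 14]; color 2: [4, 10, 11, 12].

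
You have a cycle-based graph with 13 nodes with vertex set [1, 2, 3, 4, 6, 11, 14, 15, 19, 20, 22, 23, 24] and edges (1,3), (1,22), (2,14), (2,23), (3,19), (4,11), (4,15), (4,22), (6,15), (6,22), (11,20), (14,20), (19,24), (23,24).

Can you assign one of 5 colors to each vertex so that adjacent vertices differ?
Yes, G is 5-colorable

A valid 5-coloring: color 1: [3, 11, 14, 15, 22, 23]; color 2: [1, 2, 4, 6, 19, 20]; color 3: [24].
(χ(G) = 3 ≤ 5.)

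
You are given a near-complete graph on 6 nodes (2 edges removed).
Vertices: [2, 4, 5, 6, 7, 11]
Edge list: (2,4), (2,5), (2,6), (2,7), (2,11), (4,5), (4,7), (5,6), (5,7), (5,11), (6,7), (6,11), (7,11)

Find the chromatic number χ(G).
Clique number ω(G) = 5 (lower bound: χ ≥ ω).
The clique on [2, 5, 6, 7, 11] has size 5, forcing χ ≥ 5, and the coloring below uses 5 colors, so χ(G) = 5.
A valid 5-coloring: color 1: [5]; color 2: [7]; color 3: [2]; color 4: [4, 6]; color 5: [11].

χ(G) = 5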